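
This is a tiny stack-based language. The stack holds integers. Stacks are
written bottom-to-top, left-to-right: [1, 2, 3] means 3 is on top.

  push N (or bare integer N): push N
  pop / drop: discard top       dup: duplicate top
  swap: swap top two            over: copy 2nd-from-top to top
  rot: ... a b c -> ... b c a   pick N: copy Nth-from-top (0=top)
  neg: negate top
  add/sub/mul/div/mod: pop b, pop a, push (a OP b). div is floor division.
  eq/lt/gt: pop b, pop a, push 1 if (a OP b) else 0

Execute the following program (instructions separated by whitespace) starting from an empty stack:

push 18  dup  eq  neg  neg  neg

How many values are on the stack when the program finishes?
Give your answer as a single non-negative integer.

Answer: 1

Derivation:
After 'push 18': stack = [18] (depth 1)
After 'dup': stack = [18, 18] (depth 2)
After 'eq': stack = [1] (depth 1)
After 'neg': stack = [-1] (depth 1)
After 'neg': stack = [1] (depth 1)
After 'neg': stack = [-1] (depth 1)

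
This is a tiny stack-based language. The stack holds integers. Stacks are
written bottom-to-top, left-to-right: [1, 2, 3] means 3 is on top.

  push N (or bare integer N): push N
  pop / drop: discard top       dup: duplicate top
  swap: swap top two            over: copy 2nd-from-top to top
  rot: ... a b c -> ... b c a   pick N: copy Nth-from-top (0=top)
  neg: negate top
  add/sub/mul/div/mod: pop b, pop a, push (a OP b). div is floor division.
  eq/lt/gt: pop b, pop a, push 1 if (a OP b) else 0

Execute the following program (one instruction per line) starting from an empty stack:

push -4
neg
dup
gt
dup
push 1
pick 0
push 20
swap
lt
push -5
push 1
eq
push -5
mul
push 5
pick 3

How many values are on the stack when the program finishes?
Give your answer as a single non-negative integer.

After 'push -4': stack = [-4] (depth 1)
After 'neg': stack = [4] (depth 1)
After 'dup': stack = [4, 4] (depth 2)
After 'gt': stack = [0] (depth 1)
After 'dup': stack = [0, 0] (depth 2)
After 'push 1': stack = [0, 0, 1] (depth 3)
After 'pick 0': stack = [0, 0, 1, 1] (depth 4)
After 'push 20': stack = [0, 0, 1, 1, 20] (depth 5)
After 'swap': stack = [0, 0, 1, 20, 1] (depth 5)
After 'lt': stack = [0, 0, 1, 0] (depth 4)
After 'push -5': stack = [0, 0, 1, 0, -5] (depth 5)
After 'push 1': stack = [0, 0, 1, 0, -5, 1] (depth 6)
After 'eq': stack = [0, 0, 1, 0, 0] (depth 5)
After 'push -5': stack = [0, 0, 1, 0, 0, -5] (depth 6)
After 'mul': stack = [0, 0, 1, 0, 0] (depth 5)
After 'push 5': stack = [0, 0, 1, 0, 0, 5] (depth 6)
After 'pick 3': stack = [0, 0, 1, 0, 0, 5, 1] (depth 7)

Answer: 7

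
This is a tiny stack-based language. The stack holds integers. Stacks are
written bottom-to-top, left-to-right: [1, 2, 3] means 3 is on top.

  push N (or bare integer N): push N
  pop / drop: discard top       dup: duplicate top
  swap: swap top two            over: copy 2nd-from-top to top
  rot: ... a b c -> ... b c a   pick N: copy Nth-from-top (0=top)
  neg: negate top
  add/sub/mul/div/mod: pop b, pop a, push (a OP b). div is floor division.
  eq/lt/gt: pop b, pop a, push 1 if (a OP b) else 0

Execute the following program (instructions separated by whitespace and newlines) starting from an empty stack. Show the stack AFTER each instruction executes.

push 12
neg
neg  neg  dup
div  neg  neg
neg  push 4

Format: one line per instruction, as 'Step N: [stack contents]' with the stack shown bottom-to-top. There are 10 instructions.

Step 1: [12]
Step 2: [-12]
Step 3: [12]
Step 4: [-12]
Step 5: [-12, -12]
Step 6: [1]
Step 7: [-1]
Step 8: [1]
Step 9: [-1]
Step 10: [-1, 4]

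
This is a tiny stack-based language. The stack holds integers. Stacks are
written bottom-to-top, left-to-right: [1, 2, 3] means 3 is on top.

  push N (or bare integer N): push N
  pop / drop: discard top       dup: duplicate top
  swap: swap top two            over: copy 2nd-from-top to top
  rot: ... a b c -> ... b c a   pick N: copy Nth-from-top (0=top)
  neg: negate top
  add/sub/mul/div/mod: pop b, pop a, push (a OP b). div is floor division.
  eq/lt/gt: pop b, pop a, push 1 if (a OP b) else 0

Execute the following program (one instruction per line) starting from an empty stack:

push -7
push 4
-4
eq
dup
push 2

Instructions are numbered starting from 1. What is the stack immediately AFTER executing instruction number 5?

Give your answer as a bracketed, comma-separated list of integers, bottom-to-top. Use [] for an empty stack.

Answer: [-7, 0, 0]

Derivation:
Step 1 ('push -7'): [-7]
Step 2 ('push 4'): [-7, 4]
Step 3 ('-4'): [-7, 4, -4]
Step 4 ('eq'): [-7, 0]
Step 5 ('dup'): [-7, 0, 0]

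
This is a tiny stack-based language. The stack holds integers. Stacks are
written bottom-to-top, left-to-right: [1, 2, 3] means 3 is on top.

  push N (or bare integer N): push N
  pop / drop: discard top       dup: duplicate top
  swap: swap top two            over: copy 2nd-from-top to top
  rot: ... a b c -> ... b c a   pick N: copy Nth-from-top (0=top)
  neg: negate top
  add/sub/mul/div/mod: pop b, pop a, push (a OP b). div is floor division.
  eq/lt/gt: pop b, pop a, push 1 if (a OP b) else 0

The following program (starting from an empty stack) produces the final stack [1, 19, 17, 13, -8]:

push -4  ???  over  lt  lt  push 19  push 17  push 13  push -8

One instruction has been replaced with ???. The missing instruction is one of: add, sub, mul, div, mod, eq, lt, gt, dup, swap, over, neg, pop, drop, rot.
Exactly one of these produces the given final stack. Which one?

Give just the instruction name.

Answer: dup

Derivation:
Stack before ???: [-4]
Stack after ???:  [-4, -4]
The instruction that transforms [-4] -> [-4, -4] is: dup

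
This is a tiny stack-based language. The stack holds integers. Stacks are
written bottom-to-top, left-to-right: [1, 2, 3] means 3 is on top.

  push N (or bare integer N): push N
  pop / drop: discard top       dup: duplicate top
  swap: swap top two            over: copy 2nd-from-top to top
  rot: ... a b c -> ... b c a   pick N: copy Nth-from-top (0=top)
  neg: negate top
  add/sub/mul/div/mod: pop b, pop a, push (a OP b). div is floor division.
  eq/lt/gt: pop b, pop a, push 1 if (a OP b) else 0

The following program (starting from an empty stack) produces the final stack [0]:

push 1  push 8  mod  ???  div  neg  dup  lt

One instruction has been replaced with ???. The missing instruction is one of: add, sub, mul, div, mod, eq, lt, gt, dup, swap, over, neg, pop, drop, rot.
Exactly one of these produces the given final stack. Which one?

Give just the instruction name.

Stack before ???: [1]
Stack after ???:  [1, 1]
The instruction that transforms [1] -> [1, 1] is: dup

Answer: dup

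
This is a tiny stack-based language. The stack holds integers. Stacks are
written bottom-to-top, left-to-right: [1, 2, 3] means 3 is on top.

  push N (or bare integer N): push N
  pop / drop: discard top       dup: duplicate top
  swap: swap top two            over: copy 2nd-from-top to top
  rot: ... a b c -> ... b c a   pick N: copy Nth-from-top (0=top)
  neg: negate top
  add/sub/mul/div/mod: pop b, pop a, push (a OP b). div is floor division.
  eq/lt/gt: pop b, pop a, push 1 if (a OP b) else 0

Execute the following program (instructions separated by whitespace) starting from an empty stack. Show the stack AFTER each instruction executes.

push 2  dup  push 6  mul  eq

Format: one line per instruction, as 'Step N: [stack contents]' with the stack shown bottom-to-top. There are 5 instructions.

Step 1: [2]
Step 2: [2, 2]
Step 3: [2, 2, 6]
Step 4: [2, 12]
Step 5: [0]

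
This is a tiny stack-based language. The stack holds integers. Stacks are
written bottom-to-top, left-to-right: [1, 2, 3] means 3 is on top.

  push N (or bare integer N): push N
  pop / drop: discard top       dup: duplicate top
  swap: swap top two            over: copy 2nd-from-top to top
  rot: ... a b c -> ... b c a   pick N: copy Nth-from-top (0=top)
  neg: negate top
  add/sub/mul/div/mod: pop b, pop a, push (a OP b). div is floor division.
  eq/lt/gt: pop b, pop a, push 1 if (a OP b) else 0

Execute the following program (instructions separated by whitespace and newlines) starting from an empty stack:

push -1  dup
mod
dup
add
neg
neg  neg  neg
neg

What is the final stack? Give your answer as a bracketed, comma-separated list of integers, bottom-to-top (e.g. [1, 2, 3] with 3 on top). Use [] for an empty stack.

After 'push -1': [-1]
After 'dup': [-1, -1]
After 'mod': [0]
After 'dup': [0, 0]
After 'add': [0]
After 'neg': [0]
After 'neg': [0]
After 'neg': [0]
After 'neg': [0]
After 'neg': [0]

Answer: [0]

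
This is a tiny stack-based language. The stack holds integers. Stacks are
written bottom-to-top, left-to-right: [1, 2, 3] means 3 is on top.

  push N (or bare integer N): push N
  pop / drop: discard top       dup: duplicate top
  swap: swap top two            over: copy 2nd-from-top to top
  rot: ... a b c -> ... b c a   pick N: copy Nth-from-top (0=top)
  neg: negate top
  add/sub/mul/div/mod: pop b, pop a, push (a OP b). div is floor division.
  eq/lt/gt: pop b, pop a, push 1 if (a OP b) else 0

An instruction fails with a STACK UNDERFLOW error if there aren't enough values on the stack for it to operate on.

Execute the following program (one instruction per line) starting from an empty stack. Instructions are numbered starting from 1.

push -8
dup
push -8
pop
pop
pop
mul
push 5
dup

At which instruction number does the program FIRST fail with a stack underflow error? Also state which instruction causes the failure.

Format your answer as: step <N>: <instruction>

Answer: step 7: mul

Derivation:
Step 1 ('push -8'): stack = [-8], depth = 1
Step 2 ('dup'): stack = [-8, -8], depth = 2
Step 3 ('push -8'): stack = [-8, -8, -8], depth = 3
Step 4 ('pop'): stack = [-8, -8], depth = 2
Step 5 ('pop'): stack = [-8], depth = 1
Step 6 ('pop'): stack = [], depth = 0
Step 7 ('mul'): needs 2 value(s) but depth is 0 — STACK UNDERFLOW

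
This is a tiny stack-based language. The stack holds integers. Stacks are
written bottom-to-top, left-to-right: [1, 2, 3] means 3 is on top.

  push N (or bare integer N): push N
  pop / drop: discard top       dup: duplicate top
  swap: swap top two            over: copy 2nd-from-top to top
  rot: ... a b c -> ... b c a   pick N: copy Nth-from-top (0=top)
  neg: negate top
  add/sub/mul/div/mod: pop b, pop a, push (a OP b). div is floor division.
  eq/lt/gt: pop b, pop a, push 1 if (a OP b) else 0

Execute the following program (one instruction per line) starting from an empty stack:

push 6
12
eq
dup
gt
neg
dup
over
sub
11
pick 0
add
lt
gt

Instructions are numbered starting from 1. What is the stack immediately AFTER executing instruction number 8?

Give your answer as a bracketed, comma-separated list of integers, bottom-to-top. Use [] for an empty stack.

Step 1 ('push 6'): [6]
Step 2 ('12'): [6, 12]
Step 3 ('eq'): [0]
Step 4 ('dup'): [0, 0]
Step 5 ('gt'): [0]
Step 6 ('neg'): [0]
Step 7 ('dup'): [0, 0]
Step 8 ('over'): [0, 0, 0]

Answer: [0, 0, 0]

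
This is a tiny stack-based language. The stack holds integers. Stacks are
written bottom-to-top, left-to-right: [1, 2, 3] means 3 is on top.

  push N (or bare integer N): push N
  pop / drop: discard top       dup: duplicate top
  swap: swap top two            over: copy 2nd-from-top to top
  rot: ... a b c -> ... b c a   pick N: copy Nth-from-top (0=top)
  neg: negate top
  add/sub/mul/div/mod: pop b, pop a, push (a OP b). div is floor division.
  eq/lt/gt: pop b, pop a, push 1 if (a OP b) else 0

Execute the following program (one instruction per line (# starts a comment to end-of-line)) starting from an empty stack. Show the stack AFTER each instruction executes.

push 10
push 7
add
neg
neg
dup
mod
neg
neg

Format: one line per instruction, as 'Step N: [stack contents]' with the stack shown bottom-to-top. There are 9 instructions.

Step 1: [10]
Step 2: [10, 7]
Step 3: [17]
Step 4: [-17]
Step 5: [17]
Step 6: [17, 17]
Step 7: [0]
Step 8: [0]
Step 9: [0]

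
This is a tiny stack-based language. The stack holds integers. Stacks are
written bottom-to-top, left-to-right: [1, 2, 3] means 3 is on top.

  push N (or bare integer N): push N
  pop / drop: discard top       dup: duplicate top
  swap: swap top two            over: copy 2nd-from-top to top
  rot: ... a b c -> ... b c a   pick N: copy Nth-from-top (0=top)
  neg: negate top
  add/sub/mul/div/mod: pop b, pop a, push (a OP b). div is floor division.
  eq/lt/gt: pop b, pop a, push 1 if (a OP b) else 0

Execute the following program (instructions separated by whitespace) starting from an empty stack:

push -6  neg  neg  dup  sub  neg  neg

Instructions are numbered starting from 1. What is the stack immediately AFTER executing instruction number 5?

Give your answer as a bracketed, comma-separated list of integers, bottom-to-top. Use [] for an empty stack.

Answer: [0]

Derivation:
Step 1 ('push -6'): [-6]
Step 2 ('neg'): [6]
Step 3 ('neg'): [-6]
Step 4 ('dup'): [-6, -6]
Step 5 ('sub'): [0]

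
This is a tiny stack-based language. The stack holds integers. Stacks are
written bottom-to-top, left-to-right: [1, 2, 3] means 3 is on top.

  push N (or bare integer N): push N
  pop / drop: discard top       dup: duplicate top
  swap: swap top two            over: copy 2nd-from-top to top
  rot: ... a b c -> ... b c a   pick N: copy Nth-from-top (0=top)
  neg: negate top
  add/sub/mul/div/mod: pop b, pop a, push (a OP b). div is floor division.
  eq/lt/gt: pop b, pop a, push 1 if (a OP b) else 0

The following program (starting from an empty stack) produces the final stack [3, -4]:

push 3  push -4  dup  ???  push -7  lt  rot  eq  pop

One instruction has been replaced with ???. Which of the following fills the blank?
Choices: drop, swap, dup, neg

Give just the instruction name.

Stack before ???: [3, -4, -4]
Stack after ???:  [3, -4, -4, -4]
Checking each choice:
  drop: stack underflow (need 3, have 2)
  swap: produces [-4]
  dup: MATCH
  neg: produces [-4]


Answer: dup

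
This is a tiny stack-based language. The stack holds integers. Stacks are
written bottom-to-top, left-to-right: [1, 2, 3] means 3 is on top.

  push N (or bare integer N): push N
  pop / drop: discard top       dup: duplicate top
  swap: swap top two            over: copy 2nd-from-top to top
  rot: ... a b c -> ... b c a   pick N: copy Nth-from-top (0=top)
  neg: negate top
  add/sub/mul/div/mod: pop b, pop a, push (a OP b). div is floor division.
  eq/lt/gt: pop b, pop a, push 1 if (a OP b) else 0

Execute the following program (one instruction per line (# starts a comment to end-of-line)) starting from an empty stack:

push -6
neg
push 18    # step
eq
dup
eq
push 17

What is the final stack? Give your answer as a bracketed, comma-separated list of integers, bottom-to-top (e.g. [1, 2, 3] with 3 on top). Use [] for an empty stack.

After 'push -6': [-6]
After 'neg': [6]
After 'push 18': [6, 18]
After 'eq': [0]
After 'dup': [0, 0]
After 'eq': [1]
After 'push 17': [1, 17]

Answer: [1, 17]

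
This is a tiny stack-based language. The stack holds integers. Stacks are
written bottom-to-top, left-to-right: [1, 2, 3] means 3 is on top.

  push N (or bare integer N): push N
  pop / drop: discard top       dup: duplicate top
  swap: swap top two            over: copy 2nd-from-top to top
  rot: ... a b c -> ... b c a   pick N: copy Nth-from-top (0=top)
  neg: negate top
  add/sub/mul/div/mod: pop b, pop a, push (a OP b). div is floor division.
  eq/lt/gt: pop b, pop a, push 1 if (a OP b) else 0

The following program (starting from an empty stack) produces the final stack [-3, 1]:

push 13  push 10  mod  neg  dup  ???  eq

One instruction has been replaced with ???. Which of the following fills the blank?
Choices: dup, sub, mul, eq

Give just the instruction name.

Answer: dup

Derivation:
Stack before ???: [-3, -3]
Stack after ???:  [-3, -3, -3]
Checking each choice:
  dup: MATCH
  sub: stack underflow (need 2, have 1)
  mul: stack underflow (need 2, have 1)
  eq: stack underflow (need 2, have 1)


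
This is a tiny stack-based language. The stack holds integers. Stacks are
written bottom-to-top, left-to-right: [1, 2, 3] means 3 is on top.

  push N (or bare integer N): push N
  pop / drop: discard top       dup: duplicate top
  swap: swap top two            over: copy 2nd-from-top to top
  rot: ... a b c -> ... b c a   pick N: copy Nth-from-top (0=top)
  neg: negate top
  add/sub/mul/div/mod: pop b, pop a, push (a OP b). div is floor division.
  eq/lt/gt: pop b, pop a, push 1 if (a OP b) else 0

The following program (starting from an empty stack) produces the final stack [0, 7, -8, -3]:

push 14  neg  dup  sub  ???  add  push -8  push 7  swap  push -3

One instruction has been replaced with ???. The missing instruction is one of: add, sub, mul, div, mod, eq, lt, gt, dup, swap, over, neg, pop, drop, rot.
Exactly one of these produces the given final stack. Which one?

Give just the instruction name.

Answer: dup

Derivation:
Stack before ???: [0]
Stack after ???:  [0, 0]
The instruction that transforms [0] -> [0, 0] is: dup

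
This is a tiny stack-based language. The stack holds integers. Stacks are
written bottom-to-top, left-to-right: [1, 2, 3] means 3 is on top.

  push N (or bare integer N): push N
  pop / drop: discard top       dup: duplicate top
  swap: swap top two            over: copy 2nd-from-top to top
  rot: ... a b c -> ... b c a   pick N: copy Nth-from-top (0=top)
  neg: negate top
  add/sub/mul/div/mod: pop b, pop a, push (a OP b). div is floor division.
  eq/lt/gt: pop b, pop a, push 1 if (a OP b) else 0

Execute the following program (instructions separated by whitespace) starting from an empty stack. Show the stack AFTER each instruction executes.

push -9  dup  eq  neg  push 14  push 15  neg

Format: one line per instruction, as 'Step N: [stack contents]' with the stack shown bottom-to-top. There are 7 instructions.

Step 1: [-9]
Step 2: [-9, -9]
Step 3: [1]
Step 4: [-1]
Step 5: [-1, 14]
Step 6: [-1, 14, 15]
Step 7: [-1, 14, -15]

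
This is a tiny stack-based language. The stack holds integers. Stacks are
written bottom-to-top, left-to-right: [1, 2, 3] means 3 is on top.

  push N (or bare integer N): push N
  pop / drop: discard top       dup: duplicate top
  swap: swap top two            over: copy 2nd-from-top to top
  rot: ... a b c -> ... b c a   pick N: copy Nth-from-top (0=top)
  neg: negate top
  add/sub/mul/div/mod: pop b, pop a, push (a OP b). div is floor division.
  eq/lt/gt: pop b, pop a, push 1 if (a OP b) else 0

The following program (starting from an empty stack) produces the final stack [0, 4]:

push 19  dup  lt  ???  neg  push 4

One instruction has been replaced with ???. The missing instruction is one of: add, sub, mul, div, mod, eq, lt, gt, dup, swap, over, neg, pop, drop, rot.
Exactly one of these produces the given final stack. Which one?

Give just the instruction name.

Answer: neg

Derivation:
Stack before ???: [0]
Stack after ???:  [0]
The instruction that transforms [0] -> [0] is: neg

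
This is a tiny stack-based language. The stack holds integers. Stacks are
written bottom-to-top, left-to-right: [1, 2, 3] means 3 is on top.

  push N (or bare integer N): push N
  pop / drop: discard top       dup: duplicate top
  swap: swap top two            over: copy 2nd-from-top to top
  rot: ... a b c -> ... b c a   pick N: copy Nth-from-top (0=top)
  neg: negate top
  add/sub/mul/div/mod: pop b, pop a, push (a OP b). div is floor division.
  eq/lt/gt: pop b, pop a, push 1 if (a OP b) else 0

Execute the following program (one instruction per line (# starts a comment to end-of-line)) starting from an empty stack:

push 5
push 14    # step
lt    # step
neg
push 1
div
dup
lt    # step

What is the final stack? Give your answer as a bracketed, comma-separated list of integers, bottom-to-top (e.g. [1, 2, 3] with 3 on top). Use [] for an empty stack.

Answer: [0]

Derivation:
After 'push 5': [5]
After 'push 14': [5, 14]
After 'lt': [1]
After 'neg': [-1]
After 'push 1': [-1, 1]
After 'div': [-1]
After 'dup': [-1, -1]
After 'lt': [0]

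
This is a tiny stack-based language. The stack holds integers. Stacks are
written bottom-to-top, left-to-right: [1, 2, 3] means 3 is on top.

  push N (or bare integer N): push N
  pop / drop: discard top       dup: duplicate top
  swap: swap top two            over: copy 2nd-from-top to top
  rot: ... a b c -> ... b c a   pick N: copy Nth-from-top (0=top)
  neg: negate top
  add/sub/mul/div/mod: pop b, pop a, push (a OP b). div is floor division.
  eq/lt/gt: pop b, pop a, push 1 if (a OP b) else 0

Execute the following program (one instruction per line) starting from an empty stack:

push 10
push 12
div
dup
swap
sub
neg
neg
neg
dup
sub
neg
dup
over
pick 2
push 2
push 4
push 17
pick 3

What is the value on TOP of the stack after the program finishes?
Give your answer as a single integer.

After 'push 10': [10]
After 'push 12': [10, 12]
After 'div': [0]
After 'dup': [0, 0]
After 'swap': [0, 0]
After 'sub': [0]
After 'neg': [0]
After 'neg': [0]
After 'neg': [0]
After 'dup': [0, 0]
After 'sub': [0]
After 'neg': [0]
After 'dup': [0, 0]
After 'over': [0, 0, 0]
After 'pick 2': [0, 0, 0, 0]
After 'push 2': [0, 0, 0, 0, 2]
After 'push 4': [0, 0, 0, 0, 2, 4]
After 'push 17': [0, 0, 0, 0, 2, 4, 17]
After 'pick 3': [0, 0, 0, 0, 2, 4, 17, 0]

Answer: 0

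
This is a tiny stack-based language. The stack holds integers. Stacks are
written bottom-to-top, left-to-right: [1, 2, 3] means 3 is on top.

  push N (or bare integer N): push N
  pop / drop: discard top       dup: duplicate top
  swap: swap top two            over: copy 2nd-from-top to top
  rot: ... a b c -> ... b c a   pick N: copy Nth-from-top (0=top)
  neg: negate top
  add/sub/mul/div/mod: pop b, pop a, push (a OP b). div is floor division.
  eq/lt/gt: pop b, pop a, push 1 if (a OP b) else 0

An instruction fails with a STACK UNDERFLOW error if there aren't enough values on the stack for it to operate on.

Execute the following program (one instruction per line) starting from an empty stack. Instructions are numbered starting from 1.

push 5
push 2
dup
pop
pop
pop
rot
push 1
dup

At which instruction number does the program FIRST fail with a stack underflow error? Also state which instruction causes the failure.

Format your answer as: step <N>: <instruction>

Step 1 ('push 5'): stack = [5], depth = 1
Step 2 ('push 2'): stack = [5, 2], depth = 2
Step 3 ('dup'): stack = [5, 2, 2], depth = 3
Step 4 ('pop'): stack = [5, 2], depth = 2
Step 5 ('pop'): stack = [5], depth = 1
Step 6 ('pop'): stack = [], depth = 0
Step 7 ('rot'): needs 3 value(s) but depth is 0 — STACK UNDERFLOW

Answer: step 7: rot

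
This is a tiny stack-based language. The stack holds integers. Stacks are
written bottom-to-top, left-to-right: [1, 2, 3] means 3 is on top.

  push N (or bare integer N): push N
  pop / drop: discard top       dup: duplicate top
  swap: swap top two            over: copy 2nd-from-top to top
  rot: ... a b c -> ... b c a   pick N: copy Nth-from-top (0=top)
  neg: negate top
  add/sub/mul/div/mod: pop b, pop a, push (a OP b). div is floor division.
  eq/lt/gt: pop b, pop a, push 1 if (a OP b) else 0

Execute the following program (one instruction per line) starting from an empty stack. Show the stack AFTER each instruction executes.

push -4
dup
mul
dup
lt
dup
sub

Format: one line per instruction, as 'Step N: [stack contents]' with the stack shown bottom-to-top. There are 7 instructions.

Step 1: [-4]
Step 2: [-4, -4]
Step 3: [16]
Step 4: [16, 16]
Step 5: [0]
Step 6: [0, 0]
Step 7: [0]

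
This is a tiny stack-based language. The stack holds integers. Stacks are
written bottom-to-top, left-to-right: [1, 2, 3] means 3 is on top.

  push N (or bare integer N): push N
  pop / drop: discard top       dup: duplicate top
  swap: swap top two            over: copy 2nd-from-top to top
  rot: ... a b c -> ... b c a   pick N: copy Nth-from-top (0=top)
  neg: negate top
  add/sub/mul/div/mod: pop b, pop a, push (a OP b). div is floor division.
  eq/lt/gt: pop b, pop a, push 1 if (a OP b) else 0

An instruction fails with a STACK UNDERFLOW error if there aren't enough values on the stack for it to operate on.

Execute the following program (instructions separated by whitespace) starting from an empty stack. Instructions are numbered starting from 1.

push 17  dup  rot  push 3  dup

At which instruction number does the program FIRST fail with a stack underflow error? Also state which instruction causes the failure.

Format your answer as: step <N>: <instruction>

Answer: step 3: rot

Derivation:
Step 1 ('push 17'): stack = [17], depth = 1
Step 2 ('dup'): stack = [17, 17], depth = 2
Step 3 ('rot'): needs 3 value(s) but depth is 2 — STACK UNDERFLOW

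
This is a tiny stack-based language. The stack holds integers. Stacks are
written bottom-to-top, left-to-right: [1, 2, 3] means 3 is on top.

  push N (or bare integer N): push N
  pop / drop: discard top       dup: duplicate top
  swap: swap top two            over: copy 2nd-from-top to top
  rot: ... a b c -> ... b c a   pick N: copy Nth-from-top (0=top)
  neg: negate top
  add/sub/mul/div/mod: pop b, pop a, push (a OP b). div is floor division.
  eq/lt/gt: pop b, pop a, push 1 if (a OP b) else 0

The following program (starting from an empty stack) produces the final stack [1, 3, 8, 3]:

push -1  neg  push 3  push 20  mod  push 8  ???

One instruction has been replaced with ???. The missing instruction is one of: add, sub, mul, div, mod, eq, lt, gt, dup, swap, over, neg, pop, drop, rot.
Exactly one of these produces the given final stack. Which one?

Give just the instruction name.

Answer: over

Derivation:
Stack before ???: [1, 3, 8]
Stack after ???:  [1, 3, 8, 3]
The instruction that transforms [1, 3, 8] -> [1, 3, 8, 3] is: over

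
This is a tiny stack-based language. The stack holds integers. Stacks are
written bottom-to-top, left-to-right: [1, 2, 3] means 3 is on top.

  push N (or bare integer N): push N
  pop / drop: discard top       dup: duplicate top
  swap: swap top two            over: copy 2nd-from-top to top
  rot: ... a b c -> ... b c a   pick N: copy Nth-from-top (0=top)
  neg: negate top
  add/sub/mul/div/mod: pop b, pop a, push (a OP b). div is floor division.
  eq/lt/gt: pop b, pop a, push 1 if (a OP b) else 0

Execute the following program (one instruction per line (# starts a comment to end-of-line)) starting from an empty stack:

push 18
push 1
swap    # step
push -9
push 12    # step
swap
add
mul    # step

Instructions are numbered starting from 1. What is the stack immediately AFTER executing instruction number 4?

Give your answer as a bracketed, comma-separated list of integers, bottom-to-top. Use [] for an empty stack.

Answer: [1, 18, -9]

Derivation:
Step 1 ('push 18'): [18]
Step 2 ('push 1'): [18, 1]
Step 3 ('swap'): [1, 18]
Step 4 ('push -9'): [1, 18, -9]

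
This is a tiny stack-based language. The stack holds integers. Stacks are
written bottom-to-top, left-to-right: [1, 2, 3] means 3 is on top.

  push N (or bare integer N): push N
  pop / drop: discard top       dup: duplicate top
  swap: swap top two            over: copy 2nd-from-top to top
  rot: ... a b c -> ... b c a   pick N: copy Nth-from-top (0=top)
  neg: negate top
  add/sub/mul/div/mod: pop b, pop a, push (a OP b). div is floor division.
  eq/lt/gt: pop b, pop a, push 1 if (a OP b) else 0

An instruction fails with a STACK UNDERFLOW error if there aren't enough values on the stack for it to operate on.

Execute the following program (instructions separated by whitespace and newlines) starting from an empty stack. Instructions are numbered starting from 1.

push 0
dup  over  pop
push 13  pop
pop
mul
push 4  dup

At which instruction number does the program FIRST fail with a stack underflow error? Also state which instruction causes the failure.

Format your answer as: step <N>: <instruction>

Step 1 ('push 0'): stack = [0], depth = 1
Step 2 ('dup'): stack = [0, 0], depth = 2
Step 3 ('over'): stack = [0, 0, 0], depth = 3
Step 4 ('pop'): stack = [0, 0], depth = 2
Step 5 ('push 13'): stack = [0, 0, 13], depth = 3
Step 6 ('pop'): stack = [0, 0], depth = 2
Step 7 ('pop'): stack = [0], depth = 1
Step 8 ('mul'): needs 2 value(s) but depth is 1 — STACK UNDERFLOW

Answer: step 8: mul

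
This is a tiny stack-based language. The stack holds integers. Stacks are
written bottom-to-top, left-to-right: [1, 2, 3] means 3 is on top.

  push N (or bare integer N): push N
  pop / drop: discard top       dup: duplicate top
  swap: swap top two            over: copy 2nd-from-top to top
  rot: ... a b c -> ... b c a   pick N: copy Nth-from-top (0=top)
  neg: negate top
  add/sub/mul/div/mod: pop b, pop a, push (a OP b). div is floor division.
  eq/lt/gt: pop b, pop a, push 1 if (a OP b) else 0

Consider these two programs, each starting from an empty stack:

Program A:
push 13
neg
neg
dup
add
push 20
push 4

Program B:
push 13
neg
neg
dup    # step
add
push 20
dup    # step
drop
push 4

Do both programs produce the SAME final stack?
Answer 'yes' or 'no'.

Program A trace:
  After 'push 13': [13]
  After 'neg': [-13]
  After 'neg': [13]
  After 'dup': [13, 13]
  After 'add': [26]
  After 'push 20': [26, 20]
  After 'push 4': [26, 20, 4]
Program A final stack: [26, 20, 4]

Program B trace:
  After 'push 13': [13]
  After 'neg': [-13]
  After 'neg': [13]
  After 'dup': [13, 13]
  After 'add': [26]
  After 'push 20': [26, 20]
  After 'dup': [26, 20, 20]
  After 'drop': [26, 20]
  After 'push 4': [26, 20, 4]
Program B final stack: [26, 20, 4]
Same: yes

Answer: yes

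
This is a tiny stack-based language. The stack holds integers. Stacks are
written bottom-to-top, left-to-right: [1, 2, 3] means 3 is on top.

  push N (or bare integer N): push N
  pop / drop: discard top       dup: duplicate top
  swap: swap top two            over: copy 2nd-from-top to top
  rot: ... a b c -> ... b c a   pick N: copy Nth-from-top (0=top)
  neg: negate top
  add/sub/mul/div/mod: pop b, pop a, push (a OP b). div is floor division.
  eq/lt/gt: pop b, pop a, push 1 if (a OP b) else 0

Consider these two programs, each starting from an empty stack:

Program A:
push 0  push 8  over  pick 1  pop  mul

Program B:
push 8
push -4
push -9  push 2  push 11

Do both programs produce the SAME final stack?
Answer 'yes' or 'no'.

Answer: no

Derivation:
Program A trace:
  After 'push 0': [0]
  After 'push 8': [0, 8]
  After 'over': [0, 8, 0]
  After 'pick 1': [0, 8, 0, 8]
  After 'pop': [0, 8, 0]
  After 'mul': [0, 0]
Program A final stack: [0, 0]

Program B trace:
  After 'push 8': [8]
  After 'push -4': [8, -4]
  After 'push -9': [8, -4, -9]
  After 'push 2': [8, -4, -9, 2]
  After 'push 11': [8, -4, -9, 2, 11]
Program B final stack: [8, -4, -9, 2, 11]
Same: no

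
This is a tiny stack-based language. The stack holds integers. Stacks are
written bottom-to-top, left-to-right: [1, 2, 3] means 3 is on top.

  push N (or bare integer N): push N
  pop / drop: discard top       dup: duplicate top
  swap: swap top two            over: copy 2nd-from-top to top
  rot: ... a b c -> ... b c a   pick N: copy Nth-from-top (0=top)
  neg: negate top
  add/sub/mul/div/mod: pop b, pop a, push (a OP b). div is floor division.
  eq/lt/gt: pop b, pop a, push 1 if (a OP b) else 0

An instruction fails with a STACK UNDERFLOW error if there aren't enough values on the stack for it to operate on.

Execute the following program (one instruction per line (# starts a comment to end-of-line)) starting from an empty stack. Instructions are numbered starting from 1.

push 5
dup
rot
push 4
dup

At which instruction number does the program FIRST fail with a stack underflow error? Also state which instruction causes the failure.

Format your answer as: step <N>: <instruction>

Step 1 ('push 5'): stack = [5], depth = 1
Step 2 ('dup'): stack = [5, 5], depth = 2
Step 3 ('rot'): needs 3 value(s) but depth is 2 — STACK UNDERFLOW

Answer: step 3: rot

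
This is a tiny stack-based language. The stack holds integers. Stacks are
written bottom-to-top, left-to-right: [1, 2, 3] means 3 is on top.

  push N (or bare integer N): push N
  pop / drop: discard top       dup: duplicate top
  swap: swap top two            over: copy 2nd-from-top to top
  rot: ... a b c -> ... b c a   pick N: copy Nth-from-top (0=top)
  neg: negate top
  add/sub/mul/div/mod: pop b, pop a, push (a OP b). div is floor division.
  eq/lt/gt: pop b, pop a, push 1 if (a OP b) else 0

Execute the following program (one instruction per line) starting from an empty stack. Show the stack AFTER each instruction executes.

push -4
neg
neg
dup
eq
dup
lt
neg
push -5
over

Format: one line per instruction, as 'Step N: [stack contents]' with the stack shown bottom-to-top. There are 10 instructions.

Step 1: [-4]
Step 2: [4]
Step 3: [-4]
Step 4: [-4, -4]
Step 5: [1]
Step 6: [1, 1]
Step 7: [0]
Step 8: [0]
Step 9: [0, -5]
Step 10: [0, -5, 0]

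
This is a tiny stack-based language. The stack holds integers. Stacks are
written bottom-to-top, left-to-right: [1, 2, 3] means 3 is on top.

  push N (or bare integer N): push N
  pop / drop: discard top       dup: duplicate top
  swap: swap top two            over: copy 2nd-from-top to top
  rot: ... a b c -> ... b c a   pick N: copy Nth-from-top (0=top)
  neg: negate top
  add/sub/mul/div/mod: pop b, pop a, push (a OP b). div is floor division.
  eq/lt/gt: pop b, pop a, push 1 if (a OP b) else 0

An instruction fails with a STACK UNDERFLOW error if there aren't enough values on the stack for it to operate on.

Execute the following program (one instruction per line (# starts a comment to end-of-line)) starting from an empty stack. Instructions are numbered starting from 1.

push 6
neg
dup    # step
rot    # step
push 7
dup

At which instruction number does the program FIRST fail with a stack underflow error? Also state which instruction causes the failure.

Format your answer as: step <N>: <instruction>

Step 1 ('push 6'): stack = [6], depth = 1
Step 2 ('neg'): stack = [-6], depth = 1
Step 3 ('dup'): stack = [-6, -6], depth = 2
Step 4 ('rot'): needs 3 value(s) but depth is 2 — STACK UNDERFLOW

Answer: step 4: rot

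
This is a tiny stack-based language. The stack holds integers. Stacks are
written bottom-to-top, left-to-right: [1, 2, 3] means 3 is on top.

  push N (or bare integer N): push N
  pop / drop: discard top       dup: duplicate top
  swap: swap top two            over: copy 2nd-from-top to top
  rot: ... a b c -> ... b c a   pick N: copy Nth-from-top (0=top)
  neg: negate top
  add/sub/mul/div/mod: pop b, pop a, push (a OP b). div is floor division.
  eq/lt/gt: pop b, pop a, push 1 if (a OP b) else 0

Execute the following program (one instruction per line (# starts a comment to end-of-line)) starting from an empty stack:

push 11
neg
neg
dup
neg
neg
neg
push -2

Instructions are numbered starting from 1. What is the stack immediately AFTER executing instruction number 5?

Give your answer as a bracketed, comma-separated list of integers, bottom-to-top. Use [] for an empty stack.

Answer: [11, -11]

Derivation:
Step 1 ('push 11'): [11]
Step 2 ('neg'): [-11]
Step 3 ('neg'): [11]
Step 4 ('dup'): [11, 11]
Step 5 ('neg'): [11, -11]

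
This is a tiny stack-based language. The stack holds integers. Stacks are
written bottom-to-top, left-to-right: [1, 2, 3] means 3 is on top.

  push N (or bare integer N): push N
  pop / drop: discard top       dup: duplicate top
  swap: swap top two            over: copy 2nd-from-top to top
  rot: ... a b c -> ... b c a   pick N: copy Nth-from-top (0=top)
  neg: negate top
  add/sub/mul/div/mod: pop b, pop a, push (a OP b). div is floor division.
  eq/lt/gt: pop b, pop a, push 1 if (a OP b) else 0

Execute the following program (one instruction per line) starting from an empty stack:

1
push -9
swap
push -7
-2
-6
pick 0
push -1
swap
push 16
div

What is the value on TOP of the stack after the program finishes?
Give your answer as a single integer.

Answer: -1

Derivation:
After 'push 1': [1]
After 'push -9': [1, -9]
After 'swap': [-9, 1]
After 'push -7': [-9, 1, -7]
After 'push -2': [-9, 1, -7, -2]
After 'push -6': [-9, 1, -7, -2, -6]
After 'pick 0': [-9, 1, -7, -2, -6, -6]
After 'push -1': [-9, 1, -7, -2, -6, -6, -1]
After 'swap': [-9, 1, -7, -2, -6, -1, -6]
After 'push 16': [-9, 1, -7, -2, -6, -1, -6, 16]
After 'div': [-9, 1, -7, -2, -6, -1, -1]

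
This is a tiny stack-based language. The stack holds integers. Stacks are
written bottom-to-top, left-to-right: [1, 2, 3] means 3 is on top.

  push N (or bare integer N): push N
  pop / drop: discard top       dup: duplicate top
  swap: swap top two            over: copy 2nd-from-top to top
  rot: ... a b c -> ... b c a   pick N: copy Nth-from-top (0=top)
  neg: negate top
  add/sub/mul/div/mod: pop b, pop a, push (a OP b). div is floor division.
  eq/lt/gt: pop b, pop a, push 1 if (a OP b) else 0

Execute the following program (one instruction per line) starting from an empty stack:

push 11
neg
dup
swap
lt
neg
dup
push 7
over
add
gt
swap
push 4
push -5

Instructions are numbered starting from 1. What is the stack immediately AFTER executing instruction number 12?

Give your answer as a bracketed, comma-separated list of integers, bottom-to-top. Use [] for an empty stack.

Step 1 ('push 11'): [11]
Step 2 ('neg'): [-11]
Step 3 ('dup'): [-11, -11]
Step 4 ('swap'): [-11, -11]
Step 5 ('lt'): [0]
Step 6 ('neg'): [0]
Step 7 ('dup'): [0, 0]
Step 8 ('push 7'): [0, 0, 7]
Step 9 ('over'): [0, 0, 7, 0]
Step 10 ('add'): [0, 0, 7]
Step 11 ('gt'): [0, 0]
Step 12 ('swap'): [0, 0]

Answer: [0, 0]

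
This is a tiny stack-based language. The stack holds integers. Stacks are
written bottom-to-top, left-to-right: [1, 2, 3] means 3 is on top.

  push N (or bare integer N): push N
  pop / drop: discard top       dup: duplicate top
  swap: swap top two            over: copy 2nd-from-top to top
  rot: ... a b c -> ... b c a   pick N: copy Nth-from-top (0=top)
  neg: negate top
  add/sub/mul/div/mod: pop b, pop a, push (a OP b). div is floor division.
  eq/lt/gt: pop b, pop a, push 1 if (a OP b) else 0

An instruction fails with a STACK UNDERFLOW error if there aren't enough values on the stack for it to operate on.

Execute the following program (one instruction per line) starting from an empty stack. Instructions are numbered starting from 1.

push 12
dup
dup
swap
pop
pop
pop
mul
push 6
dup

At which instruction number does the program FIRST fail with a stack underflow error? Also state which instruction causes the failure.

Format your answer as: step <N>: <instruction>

Answer: step 8: mul

Derivation:
Step 1 ('push 12'): stack = [12], depth = 1
Step 2 ('dup'): stack = [12, 12], depth = 2
Step 3 ('dup'): stack = [12, 12, 12], depth = 3
Step 4 ('swap'): stack = [12, 12, 12], depth = 3
Step 5 ('pop'): stack = [12, 12], depth = 2
Step 6 ('pop'): stack = [12], depth = 1
Step 7 ('pop'): stack = [], depth = 0
Step 8 ('mul'): needs 2 value(s) but depth is 0 — STACK UNDERFLOW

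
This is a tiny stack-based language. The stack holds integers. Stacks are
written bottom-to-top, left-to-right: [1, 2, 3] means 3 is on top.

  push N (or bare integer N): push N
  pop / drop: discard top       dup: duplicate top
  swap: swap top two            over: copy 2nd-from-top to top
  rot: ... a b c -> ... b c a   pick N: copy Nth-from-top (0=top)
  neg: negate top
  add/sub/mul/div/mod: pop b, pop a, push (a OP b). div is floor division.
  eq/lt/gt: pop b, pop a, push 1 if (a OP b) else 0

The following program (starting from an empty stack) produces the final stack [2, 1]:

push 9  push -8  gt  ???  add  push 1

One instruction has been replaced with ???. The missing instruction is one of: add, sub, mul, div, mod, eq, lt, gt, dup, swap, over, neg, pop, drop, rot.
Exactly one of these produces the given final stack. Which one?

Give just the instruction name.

Stack before ???: [1]
Stack after ???:  [1, 1]
The instruction that transforms [1] -> [1, 1] is: dup

Answer: dup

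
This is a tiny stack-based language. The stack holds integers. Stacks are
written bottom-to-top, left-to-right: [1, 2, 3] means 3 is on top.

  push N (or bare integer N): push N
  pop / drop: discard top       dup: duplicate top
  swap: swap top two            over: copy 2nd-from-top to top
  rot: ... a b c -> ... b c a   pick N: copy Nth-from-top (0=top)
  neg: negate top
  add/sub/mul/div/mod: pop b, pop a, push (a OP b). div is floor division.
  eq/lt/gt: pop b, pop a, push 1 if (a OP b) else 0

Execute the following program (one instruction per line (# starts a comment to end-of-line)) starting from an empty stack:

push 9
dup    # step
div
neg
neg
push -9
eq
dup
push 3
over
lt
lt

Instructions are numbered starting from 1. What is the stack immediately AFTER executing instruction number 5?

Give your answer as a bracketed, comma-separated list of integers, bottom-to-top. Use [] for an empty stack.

Step 1 ('push 9'): [9]
Step 2 ('dup'): [9, 9]
Step 3 ('div'): [1]
Step 4 ('neg'): [-1]
Step 5 ('neg'): [1]

Answer: [1]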